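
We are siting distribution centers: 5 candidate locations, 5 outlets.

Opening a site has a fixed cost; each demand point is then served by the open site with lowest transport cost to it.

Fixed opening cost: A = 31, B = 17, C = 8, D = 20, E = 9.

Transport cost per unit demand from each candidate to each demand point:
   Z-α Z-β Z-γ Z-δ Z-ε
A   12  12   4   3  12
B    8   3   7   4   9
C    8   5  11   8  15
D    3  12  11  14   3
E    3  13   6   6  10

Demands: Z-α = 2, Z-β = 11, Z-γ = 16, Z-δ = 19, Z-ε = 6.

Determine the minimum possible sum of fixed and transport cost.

Open {A, B, D}: assign each demand point to its cheapest open site.
  Z-α→D 2×3=6, Z-β→B 11×3=33, Z-γ→A 16×4=64, Z-δ→A 19×3=57, Z-ε→D 6×3=18
  transport cost 178, fixed 68 → total 246.
Compare {A, B, C, D}: transport cost 178 + fixed 76 = 254.
Compare {A, B, D, E}: transport cost 178 + fixed 77 = 255.
Compare {A, C, D}: transport cost 200 + fixed 59 = 259.
All other subsets cost ≥ 254. Minimum total cost: 246.

246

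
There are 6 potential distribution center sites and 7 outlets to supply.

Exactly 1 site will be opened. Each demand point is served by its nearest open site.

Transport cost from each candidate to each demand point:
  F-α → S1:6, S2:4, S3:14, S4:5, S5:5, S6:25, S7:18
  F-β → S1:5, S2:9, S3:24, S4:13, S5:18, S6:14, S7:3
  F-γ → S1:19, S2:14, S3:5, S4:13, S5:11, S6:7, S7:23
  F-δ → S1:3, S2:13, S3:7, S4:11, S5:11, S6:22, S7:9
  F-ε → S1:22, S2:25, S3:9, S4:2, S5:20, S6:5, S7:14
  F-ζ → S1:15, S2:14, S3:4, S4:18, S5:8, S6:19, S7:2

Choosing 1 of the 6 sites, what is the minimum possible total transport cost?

Open {F-δ}.
  S1→F-δ 3, S2→F-δ 13, S3→F-δ 7, S4→F-δ 11, S5→F-δ 11, S6→F-δ 22, S7→F-δ 9  ⇒ total 76.
Compare {F-α}: total 77.
Compare {F-ζ}: total 80.
No size-1 selection does better; minimum is 76.

76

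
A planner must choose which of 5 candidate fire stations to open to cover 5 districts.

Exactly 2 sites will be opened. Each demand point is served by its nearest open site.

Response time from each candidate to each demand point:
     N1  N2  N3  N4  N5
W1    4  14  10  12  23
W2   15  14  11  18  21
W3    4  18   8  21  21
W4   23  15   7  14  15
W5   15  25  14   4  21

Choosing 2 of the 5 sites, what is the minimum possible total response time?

52

Open {W1, W4}.
  N1→W1 4, N2→W1 14, N3→W4 7, N4→W1 12, N5→W4 15  ⇒ total 52.
Compare {W1, W5}: total 53.
Compare {W3, W4}: total 55.
No size-2 selection does better; minimum is 52.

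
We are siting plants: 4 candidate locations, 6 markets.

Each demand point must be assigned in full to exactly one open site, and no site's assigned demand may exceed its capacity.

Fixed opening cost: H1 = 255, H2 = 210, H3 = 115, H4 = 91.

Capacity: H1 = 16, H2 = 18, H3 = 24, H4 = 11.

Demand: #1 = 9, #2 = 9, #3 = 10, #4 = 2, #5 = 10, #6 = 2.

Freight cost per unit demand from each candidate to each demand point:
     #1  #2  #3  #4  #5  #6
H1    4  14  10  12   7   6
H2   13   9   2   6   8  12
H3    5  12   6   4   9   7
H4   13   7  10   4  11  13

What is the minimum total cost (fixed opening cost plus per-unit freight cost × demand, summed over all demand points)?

656

Open {H2, H3, H4}; cheapest assignment that respects the capacities:
  H2 (cap 18, load 10): #3 — cost 10×2 = 20
  H3 (cap 24, load 23): #1, #4, #5, #6 — cost 9×5 + 2×4 + 10×9 + 2×7 = 157
  H4 (cap 11, load 9): #2 — cost 9×7 = 63
  Shipping 240, fixed 416 → total 656.
  Any other capacity-feasible assignment to {H2, H3, H4} ships for at least 240.
Compare {H2, H3}: its best feasible assignment gives total 695.
Compare {H1, H3, H4}: its best feasible assignment gives total 719.
Every other set of open sites that can feasibly serve all demand totals ≥ 695 even under its best assignment. Minimum: 656.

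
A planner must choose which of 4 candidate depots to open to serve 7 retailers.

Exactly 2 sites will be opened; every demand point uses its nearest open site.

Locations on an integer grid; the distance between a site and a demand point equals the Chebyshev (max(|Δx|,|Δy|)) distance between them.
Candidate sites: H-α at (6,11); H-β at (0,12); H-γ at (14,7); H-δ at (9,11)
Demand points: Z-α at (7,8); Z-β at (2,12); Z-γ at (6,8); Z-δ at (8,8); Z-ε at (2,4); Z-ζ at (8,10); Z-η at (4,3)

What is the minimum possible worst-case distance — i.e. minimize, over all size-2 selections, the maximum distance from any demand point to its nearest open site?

8

Open {H-α, H-β}.
  Farthest demand point is Z-η at distance 8 (to H-α); all others are ≤ 8.
With {H-α, H-γ} the worst case is 8.
With {H-α, H-δ} the worst case is 8.
No size-2 selection achieves below 8.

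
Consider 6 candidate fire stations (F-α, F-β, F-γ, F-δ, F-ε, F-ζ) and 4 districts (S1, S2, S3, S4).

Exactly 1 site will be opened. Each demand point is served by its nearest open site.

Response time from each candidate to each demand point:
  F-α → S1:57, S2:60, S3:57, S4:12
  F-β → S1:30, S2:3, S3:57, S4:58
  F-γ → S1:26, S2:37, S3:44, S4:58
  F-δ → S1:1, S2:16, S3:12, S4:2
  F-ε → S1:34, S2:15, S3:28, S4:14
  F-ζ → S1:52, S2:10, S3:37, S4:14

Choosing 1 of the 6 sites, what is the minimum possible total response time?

Open {F-δ}.
  S1→F-δ 1, S2→F-δ 16, S3→F-δ 12, S4→F-δ 2  ⇒ total 31.
Compare {F-ε}: total 91.
Compare {F-ζ}: total 113.
No size-1 selection does better; minimum is 31.

31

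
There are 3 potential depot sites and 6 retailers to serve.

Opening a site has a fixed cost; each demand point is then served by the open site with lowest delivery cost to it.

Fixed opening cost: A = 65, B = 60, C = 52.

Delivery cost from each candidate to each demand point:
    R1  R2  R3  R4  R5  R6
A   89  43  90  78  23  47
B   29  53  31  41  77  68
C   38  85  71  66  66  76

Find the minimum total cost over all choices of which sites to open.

Open {A, B}: assign each demand point to its cheapest open site.
  R1→B 29, R2→A 43, R3→B 31, R4→B 41, R5→A 23, R6→A 47
  delivery cost 214, fixed 125 → total 339.
Compare {B}: delivery cost 299 + fixed 60 = 359.
Compare {A, B, C}: delivery cost 214 + fixed 177 = 391.
Compare {B, C}: delivery cost 288 + fixed 112 = 400.
All other subsets cost ≥ 359. Minimum total cost: 339.

339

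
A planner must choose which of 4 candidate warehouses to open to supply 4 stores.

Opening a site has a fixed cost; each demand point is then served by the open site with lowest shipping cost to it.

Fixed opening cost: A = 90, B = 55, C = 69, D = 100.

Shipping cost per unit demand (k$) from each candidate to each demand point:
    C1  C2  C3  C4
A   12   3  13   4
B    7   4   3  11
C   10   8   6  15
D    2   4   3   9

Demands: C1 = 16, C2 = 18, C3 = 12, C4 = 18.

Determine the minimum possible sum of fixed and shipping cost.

Open {A, D}: assign each demand point to its cheapest open site.
  C1→D 16×2=32, C2→A 18×3=54, C3→D 12×3=36, C4→A 18×4=72
  shipping cost 194, fixed 190 → total 384.
Compare {D}: shipping cost 302 + fixed 100 = 402.
Compare {A, B}: shipping cost 274 + fixed 145 = 419.
Compare {A, B, D}: shipping cost 194 + fixed 245 = 439.
All other subsets cost ≥ 402. Minimum total cost: 384.

384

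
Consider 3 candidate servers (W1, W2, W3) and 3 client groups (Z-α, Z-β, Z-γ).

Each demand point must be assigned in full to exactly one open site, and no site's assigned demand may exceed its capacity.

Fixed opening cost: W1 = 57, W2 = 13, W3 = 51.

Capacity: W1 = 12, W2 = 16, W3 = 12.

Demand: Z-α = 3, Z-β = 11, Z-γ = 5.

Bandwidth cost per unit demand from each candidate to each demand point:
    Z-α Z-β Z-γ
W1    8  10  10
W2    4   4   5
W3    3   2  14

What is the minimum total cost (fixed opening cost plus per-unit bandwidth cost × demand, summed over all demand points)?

123

Open {W2, W3}; cheapest assignment that respects the capacities:
  W2 (cap 16, load 8): Z-α, Z-γ — cost 3×4 + 5×5 = 37
  W3 (cap 12, load 11): Z-β — cost 11×2 = 22
  Shipping 59, fixed 64 → total 123.
  Any other capacity-feasible assignment to {W2, W3} ships for at least 59.
Compare {W1, W2}: its best feasible assignment gives total 163.
Compare {W1, W2, W3}: its best feasible assignment gives total 180.
Every other set of open sites that can feasibly serve all demand totals ≥ 163 even under its best assignment. Minimum: 123.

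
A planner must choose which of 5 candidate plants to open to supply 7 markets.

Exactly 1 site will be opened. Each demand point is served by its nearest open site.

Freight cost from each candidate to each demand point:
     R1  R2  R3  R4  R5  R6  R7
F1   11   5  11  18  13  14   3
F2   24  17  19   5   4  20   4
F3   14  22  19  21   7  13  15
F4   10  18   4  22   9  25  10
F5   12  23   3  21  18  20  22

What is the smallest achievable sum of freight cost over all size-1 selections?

75

Open {F1}.
  R1→F1 11, R2→F1 5, R3→F1 11, R4→F1 18, R5→F1 13, R6→F1 14, R7→F1 3  ⇒ total 75.
Compare {F2}: total 93.
Compare {F4}: total 98.
No size-1 selection does better; minimum is 75.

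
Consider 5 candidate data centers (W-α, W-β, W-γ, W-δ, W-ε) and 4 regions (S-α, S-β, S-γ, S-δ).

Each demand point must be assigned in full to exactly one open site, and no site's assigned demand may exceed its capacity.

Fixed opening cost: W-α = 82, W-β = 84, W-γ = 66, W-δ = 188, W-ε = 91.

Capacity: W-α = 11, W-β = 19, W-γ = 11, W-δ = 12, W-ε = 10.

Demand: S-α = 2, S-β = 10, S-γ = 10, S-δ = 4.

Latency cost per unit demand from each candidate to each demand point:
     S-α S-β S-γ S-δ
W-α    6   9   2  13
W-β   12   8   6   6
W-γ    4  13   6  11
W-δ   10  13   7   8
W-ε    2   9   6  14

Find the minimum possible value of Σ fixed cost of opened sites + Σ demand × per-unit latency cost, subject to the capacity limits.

314

Open {W-α, W-β}; cheapest assignment that respects the capacities:
  W-α (cap 11, load 10): S-γ — cost 10×2 = 20
  W-β (cap 19, load 16): S-α, S-β, S-δ — cost 2×12 + 10×8 + 4×6 = 128
  Shipping 148, fixed 166 → total 314.
  Any other capacity-feasible assignment to {W-α, W-β} ships for at least 148.
Compare {W-β, W-γ}: its best feasible assignment gives total 338.
Compare {W-β, W-ε}: its best feasible assignment gives total 363.
Every other set of open sites that can feasibly serve all demand totals ≥ 338 even under its best assignment. Minimum: 314.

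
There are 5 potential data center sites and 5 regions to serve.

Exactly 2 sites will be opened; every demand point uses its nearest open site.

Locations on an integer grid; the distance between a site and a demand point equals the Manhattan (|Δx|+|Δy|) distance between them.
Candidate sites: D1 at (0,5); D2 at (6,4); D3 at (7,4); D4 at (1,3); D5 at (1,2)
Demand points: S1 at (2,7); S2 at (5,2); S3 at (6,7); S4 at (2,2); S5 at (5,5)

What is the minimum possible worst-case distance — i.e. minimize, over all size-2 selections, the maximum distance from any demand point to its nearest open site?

Open {D1, D2}.
  Farthest demand point is S4 at distance 5 (to D1); all others are ≤ 5.
With {D1, D3} the worst case is 5.
With {D2, D4} the worst case is 5.
No size-2 selection achieves below 5.

5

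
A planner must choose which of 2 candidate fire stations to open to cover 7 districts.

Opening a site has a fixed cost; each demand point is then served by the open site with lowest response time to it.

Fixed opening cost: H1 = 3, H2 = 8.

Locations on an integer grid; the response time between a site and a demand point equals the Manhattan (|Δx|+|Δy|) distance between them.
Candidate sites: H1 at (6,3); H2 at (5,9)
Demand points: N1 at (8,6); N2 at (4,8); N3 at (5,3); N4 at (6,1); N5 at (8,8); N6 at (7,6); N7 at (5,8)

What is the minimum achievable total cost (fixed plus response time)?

Open {H1, H2}: assign each demand point to its cheapest open site.
  N1→H1 5, N2→H2 2, N3→H1 1, N4→H1 2, N5→H2 4, N6→H1 4, N7→H2 1
  response time 19, fixed 11 → total 30.
Compare {H1}: response time 32 + fixed 3 = 35.
Compare {H2}: response time 33 + fixed 8 = 41.

30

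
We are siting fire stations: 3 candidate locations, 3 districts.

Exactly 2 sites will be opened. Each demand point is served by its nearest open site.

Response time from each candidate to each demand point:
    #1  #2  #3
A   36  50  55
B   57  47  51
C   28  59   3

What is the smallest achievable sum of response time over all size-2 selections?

Open {B, C}.
  #1→C 28, #2→B 47, #3→C 3  ⇒ total 78.
Compare {A, C}: total 81.
Compare {A, B}: total 134.

78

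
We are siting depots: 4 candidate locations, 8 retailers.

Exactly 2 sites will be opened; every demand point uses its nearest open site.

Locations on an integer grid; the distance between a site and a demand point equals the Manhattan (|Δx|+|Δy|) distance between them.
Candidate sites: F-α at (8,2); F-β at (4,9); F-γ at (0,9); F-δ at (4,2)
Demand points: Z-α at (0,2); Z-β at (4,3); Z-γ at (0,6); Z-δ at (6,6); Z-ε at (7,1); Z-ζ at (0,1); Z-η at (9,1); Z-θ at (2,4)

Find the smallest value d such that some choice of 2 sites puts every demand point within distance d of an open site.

Open {F-γ, F-δ}.
  Farthest demand point is Z-δ at distance 6 (to F-δ); all others are ≤ 6.
With {F-β, F-δ} the worst case is 7.
With {F-α, F-γ} the worst case is 8.
No size-2 selection achieves below 6.

6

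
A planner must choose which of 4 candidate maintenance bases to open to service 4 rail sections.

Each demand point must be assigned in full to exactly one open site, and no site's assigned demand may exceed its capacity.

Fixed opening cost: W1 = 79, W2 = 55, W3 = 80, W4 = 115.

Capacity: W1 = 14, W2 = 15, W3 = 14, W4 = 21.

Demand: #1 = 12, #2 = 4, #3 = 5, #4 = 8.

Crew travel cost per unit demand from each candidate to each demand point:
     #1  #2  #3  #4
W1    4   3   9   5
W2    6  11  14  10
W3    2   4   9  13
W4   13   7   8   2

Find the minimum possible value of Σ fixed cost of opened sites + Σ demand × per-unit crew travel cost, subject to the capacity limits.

Open {W3, W4}; cheapest assignment that respects the capacities:
  W3 (cap 14, load 12): #1 — cost 12×2 = 24
  W4 (cap 21, load 17): #2, #3, #4 — cost 4×7 + 5×8 + 8×2 = 84
  Shipping 108, fixed 195 → total 303.
  Any other capacity-feasible assignment to {W3, W4} ships for at least 108.
Compare {W1, W4}: its best feasible assignment gives total 326.
Compare {W2, W4}: its best feasible assignment gives total 326.
Every other set of open sites that can feasibly serve all demand totals ≥ 326 even under its best assignment. Minimum: 303.

303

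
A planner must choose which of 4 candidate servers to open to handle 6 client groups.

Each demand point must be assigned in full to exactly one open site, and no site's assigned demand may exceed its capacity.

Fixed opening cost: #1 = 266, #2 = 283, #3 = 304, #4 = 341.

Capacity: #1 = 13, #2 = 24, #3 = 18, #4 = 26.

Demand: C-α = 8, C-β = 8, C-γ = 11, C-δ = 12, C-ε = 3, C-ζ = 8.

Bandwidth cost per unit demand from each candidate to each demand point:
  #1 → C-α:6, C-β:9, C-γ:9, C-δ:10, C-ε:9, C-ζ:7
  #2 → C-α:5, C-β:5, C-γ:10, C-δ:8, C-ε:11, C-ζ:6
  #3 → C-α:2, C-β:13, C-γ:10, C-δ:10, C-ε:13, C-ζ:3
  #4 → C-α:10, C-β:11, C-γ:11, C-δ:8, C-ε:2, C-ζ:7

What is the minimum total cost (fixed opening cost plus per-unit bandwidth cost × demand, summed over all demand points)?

Open {#2, #4}; cheapest assignment that respects the capacities:
  #2 (cap 24, load 24): C-α, C-β, C-ζ — cost 8×5 + 8×5 + 8×6 = 128
  #4 (cap 26, load 26): C-γ, C-δ, C-ε — cost 11×11 + 12×8 + 3×2 = 223
  Shipping 351, fixed 624 → total 975.
  Any other capacity-feasible assignment to {#2, #4} ships for at least 351.
Compare {#1, #2, #3}: its best feasible assignment gives total 1161.
Compare {#1, #2, #4}: its best feasible assignment gives total 1219.
Every other set of open sites that can feasibly serve all demand totals ≥ 1161 even under its best assignment. Minimum: 975.

975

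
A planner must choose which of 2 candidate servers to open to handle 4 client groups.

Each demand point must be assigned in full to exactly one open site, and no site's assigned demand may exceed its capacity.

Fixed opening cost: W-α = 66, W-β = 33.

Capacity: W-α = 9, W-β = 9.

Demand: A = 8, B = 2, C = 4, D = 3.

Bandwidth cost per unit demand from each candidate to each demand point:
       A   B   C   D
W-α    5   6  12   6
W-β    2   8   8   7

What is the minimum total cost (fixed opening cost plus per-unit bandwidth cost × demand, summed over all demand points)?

Open {W-α, W-β}; cheapest assignment that respects the capacities:
  W-α (cap 9, load 9): B, C, D — cost 2×6 + 4×12 + 3×6 = 78
  W-β (cap 9, load 8): A — cost 8×2 = 16
  Shipping 94, fixed 99 → total 193.
  Any other capacity-feasible assignment to {W-α, W-β} ships for at least 94.
Total demand is 17 and no other set of sites has combined capacity ≥ 17, so {W-α, W-β} is the only feasible choice of open sites. Minimum: 193.

193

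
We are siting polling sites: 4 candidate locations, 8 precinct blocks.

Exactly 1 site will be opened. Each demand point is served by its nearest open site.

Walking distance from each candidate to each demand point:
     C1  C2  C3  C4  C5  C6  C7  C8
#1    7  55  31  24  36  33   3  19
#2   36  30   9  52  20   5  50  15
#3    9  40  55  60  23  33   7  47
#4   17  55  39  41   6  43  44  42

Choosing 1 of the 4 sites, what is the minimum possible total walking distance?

208

Open {#1}.
  C1→#1 7, C2→#1 55, C3→#1 31, C4→#1 24, C5→#1 36, C6→#1 33, C7→#1 3, C8→#1 19  ⇒ total 208.
Compare {#2}: total 217.
Compare {#3}: total 274.
No size-1 selection does better; minimum is 208.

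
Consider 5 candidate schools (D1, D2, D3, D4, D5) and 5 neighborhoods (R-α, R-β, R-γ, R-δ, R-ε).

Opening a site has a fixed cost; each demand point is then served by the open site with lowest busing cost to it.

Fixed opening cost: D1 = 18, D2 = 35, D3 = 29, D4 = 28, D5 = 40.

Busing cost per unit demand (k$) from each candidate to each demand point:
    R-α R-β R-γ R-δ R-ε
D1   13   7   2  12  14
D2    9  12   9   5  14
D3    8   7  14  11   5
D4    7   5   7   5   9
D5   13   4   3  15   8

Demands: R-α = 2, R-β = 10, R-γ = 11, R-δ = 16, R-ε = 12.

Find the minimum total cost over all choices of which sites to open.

Open {D1, D3, D4}: assign each demand point to its cheapest open site.
  R-α→D4 2×7=14, R-β→D4 10×5=50, R-γ→D1 11×2=22, R-δ→D4 16×5=80, R-ε→D3 12×5=60
  busing cost 226, fixed 75 → total 301.
Compare {D1, D4}: busing cost 274 + fixed 46 = 320.
Compare {D3, D4, D5}: busing cost 227 + fixed 97 = 324.
Compare {D1, D2, D3}: busing cost 248 + fixed 82 = 330.
All other subsets cost ≥ 320. Minimum total cost: 301.

301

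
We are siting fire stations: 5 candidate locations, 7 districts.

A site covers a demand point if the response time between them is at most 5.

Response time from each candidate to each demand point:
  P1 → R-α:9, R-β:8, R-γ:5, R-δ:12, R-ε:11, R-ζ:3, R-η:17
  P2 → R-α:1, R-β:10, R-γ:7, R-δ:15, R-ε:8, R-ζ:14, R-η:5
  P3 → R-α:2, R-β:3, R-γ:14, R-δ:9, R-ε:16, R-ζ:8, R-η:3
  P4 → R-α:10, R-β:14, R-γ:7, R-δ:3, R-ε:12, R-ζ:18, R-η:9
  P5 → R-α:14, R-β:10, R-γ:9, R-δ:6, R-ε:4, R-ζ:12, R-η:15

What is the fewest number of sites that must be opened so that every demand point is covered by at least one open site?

Coverage sets (demand points within 5 of each site):
  P1: {R-γ, R-ζ}
  P2: {R-α, R-η}
  P3: {R-α, R-β, R-η}
  P4: {R-δ}
  P5: {R-ε}
No 3 sites suffice: every size-3 union leaves at least one demand point uncovered.
But {P1, P3, P4, P5} covers everything, so the minimum is 4.

4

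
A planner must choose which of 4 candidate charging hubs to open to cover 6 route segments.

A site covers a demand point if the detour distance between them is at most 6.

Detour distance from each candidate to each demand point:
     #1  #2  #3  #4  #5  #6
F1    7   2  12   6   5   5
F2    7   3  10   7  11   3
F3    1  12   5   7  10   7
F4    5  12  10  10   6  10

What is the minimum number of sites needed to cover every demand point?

Coverage sets (demand points within 6 of each site):
  F1: {#2, #4, #5, #6}
  F2: {#2, #6}
  F3: {#1, #3}
  F4: {#1, #5}
No single site covers all 6 demand points.
But {F1, F3} covers everything, so the minimum is 2.

2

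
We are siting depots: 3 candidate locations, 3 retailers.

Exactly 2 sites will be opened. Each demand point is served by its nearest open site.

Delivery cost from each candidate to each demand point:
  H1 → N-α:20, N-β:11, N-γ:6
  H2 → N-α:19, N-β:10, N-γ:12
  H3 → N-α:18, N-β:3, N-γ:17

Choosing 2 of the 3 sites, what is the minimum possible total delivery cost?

Open {H1, H3}.
  N-α→H3 18, N-β→H3 3, N-γ→H1 6  ⇒ total 27.
Compare {H2, H3}: total 33.
Compare {H1, H2}: total 35.

27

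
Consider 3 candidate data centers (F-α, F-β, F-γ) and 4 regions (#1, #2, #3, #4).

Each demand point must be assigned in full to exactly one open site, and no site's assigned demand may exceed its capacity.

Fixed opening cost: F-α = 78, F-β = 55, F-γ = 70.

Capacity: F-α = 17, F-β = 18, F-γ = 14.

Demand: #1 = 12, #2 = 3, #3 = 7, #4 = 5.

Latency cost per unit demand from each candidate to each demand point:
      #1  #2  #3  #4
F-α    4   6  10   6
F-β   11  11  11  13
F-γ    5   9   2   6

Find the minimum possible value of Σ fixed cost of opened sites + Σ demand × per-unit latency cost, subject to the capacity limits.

Open {F-α, F-γ}; cheapest assignment that respects the capacities:
  F-α (cap 17, load 15): #1, #2 — cost 12×4 + 3×6 = 66
  F-γ (cap 14, load 12): #3, #4 — cost 7×2 + 5×6 = 44
  Shipping 110, fixed 148 → total 258.
  Any other capacity-feasible assignment to {F-α, F-γ} ships for at least 110.
Compare {F-α, F-β, F-γ}: its best feasible assignment gives total 313.
Compare {F-α, F-β}: its best feasible assignment gives total 321.
Every other set of open sites that can feasibly serve all demand totals ≥ 313 even under its best assignment. Minimum: 258.

258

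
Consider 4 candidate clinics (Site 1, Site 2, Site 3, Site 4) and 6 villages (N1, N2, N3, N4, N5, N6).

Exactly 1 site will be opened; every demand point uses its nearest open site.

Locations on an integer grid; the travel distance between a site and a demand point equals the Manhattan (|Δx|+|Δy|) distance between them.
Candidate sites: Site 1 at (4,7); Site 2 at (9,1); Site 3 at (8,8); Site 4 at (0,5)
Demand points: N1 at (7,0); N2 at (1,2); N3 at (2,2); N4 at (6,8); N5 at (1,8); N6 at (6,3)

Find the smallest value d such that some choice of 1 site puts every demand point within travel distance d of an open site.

10

Open {Site 1}.
  Farthest demand point is N1 at travel distance 10 (to Site 1); all others are ≤ 10.
With {Site 4} the worst case is 12.
With {Site 3} the worst case is 13.
No size-1 selection achieves below 10.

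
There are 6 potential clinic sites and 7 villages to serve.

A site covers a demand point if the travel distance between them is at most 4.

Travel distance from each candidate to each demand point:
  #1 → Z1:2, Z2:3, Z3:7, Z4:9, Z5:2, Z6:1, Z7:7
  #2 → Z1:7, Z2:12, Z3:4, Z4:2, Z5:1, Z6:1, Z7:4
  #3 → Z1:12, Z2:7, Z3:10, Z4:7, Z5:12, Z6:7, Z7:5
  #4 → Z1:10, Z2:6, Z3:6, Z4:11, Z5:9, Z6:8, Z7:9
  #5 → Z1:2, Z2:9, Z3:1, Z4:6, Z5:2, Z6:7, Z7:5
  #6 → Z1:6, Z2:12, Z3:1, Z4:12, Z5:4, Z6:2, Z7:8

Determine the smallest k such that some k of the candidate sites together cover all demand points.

Coverage sets (demand points within 4 of each site):
  #1: {Z1, Z2, Z5, Z6}
  #2: {Z3, Z4, Z5, Z6, Z7}
  #3: {}
  #4: {}
  #5: {Z1, Z3, Z5}
  #6: {Z3, Z5, Z6}
No single site covers all 7 demand points.
But {#1, #2} covers everything, so the minimum is 2.

2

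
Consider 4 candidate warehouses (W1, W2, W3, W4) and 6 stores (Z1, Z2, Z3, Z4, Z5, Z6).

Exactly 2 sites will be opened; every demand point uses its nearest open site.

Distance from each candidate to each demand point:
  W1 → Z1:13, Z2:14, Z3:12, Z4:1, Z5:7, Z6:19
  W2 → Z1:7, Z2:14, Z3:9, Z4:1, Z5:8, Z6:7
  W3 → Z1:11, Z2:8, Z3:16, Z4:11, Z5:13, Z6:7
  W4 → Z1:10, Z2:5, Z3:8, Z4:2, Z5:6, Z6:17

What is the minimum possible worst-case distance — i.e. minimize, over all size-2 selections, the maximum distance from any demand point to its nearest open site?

8

Open {W2, W4}.
  Farthest demand point is Z3 at distance 8 (to W4); all others are ≤ 8.
With {W2, W3} the worst case is 9.
With {W3, W4} the worst case is 10.
No size-2 selection achieves below 8.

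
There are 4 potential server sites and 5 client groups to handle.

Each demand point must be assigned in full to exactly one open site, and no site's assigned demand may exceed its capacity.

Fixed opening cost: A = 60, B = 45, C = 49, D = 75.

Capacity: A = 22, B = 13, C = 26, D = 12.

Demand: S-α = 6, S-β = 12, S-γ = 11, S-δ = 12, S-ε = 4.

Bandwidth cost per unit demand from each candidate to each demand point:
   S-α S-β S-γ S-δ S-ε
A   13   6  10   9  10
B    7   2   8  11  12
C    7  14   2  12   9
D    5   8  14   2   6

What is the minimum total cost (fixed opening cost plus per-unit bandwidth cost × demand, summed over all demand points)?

Open {B, C, D}; cheapest assignment that respects the capacities:
  B (cap 13, load 12): S-β — cost 12×2 = 24
  C (cap 26, load 21): S-α, S-γ, S-ε — cost 6×7 + 11×2 + 4×9 = 100
  D (cap 12, load 12): S-δ — cost 12×2 = 24
  Shipping 148, fixed 169 → total 317.
  Any other capacity-feasible assignment to {B, C, D} ships for at least 148.
Compare {A, B, C, D}: its best feasible assignment gives total 377.
Compare {A, C, D}: its best feasible assignment gives total 380.
Every other set of open sites that can feasibly serve all demand totals ≥ 377 even under its best assignment. Minimum: 317.

317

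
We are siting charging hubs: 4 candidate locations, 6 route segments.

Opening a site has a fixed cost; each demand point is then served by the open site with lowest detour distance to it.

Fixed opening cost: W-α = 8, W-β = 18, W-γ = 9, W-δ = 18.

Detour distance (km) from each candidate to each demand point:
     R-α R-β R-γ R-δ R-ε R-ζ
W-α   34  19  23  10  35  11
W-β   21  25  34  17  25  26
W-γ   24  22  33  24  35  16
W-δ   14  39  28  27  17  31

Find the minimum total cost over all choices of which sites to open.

Open {W-α, W-δ}: assign each demand point to its cheapest open site.
  R-α→W-δ 14, R-β→W-α 19, R-γ→W-α 23, R-δ→W-α 10, R-ε→W-δ 17, R-ζ→W-α 11
  detour distance 94, fixed 26 → total 120.
Compare {W-α, W-γ, W-δ}: detour distance 94 + fixed 35 = 129.
Compare {W-α, W-β}: detour distance 109 + fixed 26 = 135.
Compare {W-α, W-β, W-δ}: detour distance 94 + fixed 44 = 138.
All other subsets cost ≥ 129. Minimum total cost: 120.

120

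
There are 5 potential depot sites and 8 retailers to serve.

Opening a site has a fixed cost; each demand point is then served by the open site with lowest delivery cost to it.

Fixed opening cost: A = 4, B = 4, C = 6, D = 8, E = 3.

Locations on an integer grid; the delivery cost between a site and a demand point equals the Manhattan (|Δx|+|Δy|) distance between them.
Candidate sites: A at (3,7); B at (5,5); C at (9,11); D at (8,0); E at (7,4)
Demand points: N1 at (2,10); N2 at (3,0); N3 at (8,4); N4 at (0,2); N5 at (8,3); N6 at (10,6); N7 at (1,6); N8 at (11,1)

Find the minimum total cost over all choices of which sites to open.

Open {A, E}: assign each demand point to its cheapest open site.
  N1→A 4, N2→A 7, N3→E 1, N4→A 8, N5→E 2, N6→E 5, N7→A 3, N8→E 7
  delivery cost 37, fixed 7 → total 44.
Compare {A, D, E}: delivery cost 32 + fixed 15 = 47.
Compare {A, B, E}: delivery cost 37 + fixed 11 = 48.
Compare {B, E}: delivery cost 43 + fixed 7 = 50.
All other subsets cost ≥ 47. Minimum total cost: 44.

44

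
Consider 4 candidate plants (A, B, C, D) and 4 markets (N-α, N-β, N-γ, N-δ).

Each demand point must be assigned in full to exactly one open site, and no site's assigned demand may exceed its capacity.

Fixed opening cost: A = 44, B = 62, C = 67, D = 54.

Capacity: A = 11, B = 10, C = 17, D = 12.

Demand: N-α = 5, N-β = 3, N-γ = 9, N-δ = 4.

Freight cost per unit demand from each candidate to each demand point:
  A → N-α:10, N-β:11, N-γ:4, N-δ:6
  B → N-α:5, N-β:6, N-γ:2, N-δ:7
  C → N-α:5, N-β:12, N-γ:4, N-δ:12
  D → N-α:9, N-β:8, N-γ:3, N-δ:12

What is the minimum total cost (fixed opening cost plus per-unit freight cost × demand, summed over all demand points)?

Open {B, D}; cheapest assignment that respects the capacities:
  B (cap 10, load 9): N-α, N-δ — cost 5×5 + 4×7 = 53
  D (cap 12, load 12): N-β, N-γ — cost 3×8 + 9×3 = 51
  Shipping 104, fixed 116 → total 220.
  Any other capacity-feasible assignment to {B, D} ships for at least 104.
Compare {A, D}: its best feasible assignment gives total 223.
Compare {A, C}: its best feasible assignment gives total 229.
Every other set of open sites that can feasibly serve all demand totals ≥ 223 even under its best assignment. Minimum: 220.

220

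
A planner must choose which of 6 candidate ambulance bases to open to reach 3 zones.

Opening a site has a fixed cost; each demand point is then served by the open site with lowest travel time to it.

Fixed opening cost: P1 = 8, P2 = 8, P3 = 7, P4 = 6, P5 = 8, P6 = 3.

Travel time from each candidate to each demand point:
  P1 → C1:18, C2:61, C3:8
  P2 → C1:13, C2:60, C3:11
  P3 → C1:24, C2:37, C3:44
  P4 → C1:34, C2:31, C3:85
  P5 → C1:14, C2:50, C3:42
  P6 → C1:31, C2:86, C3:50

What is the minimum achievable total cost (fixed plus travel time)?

69

Open {P2, P4}: assign each demand point to its cheapest open site.
  C1→P2 13, C2→P4 31, C3→P2 11
  travel time 55, fixed 14 → total 69.
Compare {P1, P4}: travel time 57 + fixed 14 = 71.
Compare {P2, P4, P6}: travel time 55 + fixed 17 = 72.
Compare {P1, P2, P4}: travel time 52 + fixed 22 = 74.
All other subsets cost ≥ 71. Minimum total cost: 69.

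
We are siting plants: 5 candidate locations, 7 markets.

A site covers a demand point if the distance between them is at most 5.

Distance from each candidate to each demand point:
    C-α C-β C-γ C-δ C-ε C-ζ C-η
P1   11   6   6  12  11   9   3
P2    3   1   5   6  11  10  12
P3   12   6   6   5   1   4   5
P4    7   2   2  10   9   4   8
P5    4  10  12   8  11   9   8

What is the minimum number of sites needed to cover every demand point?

Coverage sets (demand points within 5 of each site):
  P1: {C-η}
  P2: {C-α, C-β, C-γ}
  P3: {C-δ, C-ε, C-ζ, C-η}
  P4: {C-β, C-γ, C-ζ}
  P5: {C-α}
No single site covers all 7 demand points.
But {P2, P3} covers everything, so the minimum is 2.

2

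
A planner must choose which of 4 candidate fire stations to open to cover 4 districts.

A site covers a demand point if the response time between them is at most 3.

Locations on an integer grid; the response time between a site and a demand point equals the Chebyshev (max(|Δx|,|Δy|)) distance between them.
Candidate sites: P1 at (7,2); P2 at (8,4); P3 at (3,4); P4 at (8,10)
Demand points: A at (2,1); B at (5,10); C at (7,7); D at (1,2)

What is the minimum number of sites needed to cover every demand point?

Coverage sets (demand points within 3 of each site):
  P1: {}
  P2: {C}
  P3: {A, D}
  P4: {B, C}
No single site covers all 4 demand points.
But {P3, P4} covers everything, so the minimum is 2.

2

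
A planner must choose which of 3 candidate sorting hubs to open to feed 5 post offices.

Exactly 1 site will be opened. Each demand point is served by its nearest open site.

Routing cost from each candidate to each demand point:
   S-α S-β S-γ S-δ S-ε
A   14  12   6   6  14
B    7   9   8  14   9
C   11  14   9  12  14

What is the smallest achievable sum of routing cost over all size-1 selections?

47

Open {B}.
  S-α→B 7, S-β→B 9, S-γ→B 8, S-δ→B 14, S-ε→B 9  ⇒ total 47.
Compare {A}: total 52.
Compare {C}: total 60.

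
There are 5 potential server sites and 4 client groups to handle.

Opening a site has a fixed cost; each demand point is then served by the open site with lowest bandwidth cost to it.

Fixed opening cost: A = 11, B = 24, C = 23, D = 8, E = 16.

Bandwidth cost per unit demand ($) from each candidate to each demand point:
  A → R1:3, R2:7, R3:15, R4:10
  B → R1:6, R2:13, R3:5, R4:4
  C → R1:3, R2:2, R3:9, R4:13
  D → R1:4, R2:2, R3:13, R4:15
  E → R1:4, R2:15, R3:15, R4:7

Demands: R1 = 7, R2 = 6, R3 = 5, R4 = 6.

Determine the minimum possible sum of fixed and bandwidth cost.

121

Open {B, D}: assign each demand point to its cheapest open site.
  R1→D 7×4=28, R2→D 6×2=12, R3→B 5×5=25, R4→B 6×4=24
  bandwidth cost 89, fixed 32 → total 121.
Compare {A, B, D}: bandwidth cost 82 + fixed 43 = 125.
Compare {B, C}: bandwidth cost 82 + fixed 47 = 129.
Compare {B, C, D}: bandwidth cost 82 + fixed 55 = 137.
All other subsets cost ≥ 125. Minimum total cost: 121.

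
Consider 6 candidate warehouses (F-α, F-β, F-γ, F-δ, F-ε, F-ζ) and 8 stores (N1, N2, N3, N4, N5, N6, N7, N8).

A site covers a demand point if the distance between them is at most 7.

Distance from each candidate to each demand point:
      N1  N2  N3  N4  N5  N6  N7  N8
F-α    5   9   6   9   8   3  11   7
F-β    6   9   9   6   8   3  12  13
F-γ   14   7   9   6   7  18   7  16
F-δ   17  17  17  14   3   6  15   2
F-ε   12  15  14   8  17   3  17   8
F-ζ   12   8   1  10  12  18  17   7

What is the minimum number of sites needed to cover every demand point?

Coverage sets (demand points within 7 of each site):
  F-α: {N1, N3, N6, N8}
  F-β: {N1, N4, N6}
  F-γ: {N2, N4, N5, N7}
  F-δ: {N5, N6, N8}
  F-ε: {N6}
  F-ζ: {N3, N8}
No single site covers all 8 demand points.
But {F-α, F-γ} covers everything, so the minimum is 2.

2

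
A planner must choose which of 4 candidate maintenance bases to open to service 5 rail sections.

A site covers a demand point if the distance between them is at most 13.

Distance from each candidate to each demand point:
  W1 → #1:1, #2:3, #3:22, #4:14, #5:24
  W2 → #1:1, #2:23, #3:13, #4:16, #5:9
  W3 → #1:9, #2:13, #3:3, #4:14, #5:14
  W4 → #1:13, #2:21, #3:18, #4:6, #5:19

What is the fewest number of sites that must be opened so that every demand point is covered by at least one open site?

3

Coverage sets (demand points within 13 of each site):
  W1: {#1, #2}
  W2: {#1, #3, #5}
  W3: {#1, #2, #3}
  W4: {#1, #4}
No 2 sites suffice: every size-2 union leaves at least one demand point uncovered.
But {W1, W2, W4} covers everything, so the minimum is 3.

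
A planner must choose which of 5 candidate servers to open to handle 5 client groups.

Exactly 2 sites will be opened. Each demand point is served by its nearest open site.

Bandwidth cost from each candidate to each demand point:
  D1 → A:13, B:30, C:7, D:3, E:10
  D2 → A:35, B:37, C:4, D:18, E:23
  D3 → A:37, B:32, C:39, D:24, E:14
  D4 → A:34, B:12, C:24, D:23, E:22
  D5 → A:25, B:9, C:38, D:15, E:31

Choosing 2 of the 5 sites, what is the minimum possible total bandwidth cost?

Open {D1, D5}.
  A→D1 13, B→D5 9, C→D1 7, D→D1 3, E→D1 10  ⇒ total 42.
Compare {D1, D4}: total 45.
Compare {D1, D2}: total 60.
No size-2 selection does better; minimum is 42.

42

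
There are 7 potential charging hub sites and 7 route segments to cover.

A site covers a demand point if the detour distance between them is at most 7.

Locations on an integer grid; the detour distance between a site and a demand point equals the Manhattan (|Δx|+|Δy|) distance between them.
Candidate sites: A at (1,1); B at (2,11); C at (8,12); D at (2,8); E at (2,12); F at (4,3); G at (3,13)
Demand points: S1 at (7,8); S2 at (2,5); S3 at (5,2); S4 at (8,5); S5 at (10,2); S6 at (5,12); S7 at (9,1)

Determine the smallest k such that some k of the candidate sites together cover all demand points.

Coverage sets (demand points within 7 of each site):
  A: {S2, S3}
  B: {S2, S6}
  C: {S1, S4, S6}
  D: {S1, S2, S6}
  E: {S2, S6}
  F: {S2, S3, S4, S5, S7}
  G: {S6}
No single site covers all 7 demand points.
But {C, F} covers everything, so the minimum is 2.

2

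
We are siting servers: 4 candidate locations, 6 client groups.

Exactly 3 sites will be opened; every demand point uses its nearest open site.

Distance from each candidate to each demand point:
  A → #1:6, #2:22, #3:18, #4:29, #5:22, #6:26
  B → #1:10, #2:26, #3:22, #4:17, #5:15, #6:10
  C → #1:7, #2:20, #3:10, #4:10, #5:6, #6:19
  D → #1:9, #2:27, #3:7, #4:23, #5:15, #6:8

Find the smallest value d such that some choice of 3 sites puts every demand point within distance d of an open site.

20

Open {A, B, C}.
  Farthest demand point is #2 at distance 20 (to C); all others are ≤ 20.
With {A, C, D} the worst case is 20.
With {B, C, D} the worst case is 20.
No size-3 selection achieves below 20.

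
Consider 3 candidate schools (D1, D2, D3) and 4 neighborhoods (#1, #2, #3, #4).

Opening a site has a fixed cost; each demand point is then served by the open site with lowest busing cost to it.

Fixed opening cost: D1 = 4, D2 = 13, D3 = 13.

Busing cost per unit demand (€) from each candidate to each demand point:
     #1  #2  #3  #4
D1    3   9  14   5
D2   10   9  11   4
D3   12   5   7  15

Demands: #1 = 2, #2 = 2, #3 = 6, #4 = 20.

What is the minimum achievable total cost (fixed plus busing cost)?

168

Open {D1, D2, D3}: assign each demand point to its cheapest open site.
  #1→D1 2×3=6, #2→D3 2×5=10, #3→D3 6×7=42, #4→D2 20×4=80
  busing cost 138, fixed 30 → total 168.
Compare {D1, D3}: busing cost 158 + fixed 17 = 175.
Compare {D2, D3}: busing cost 152 + fixed 26 = 178.
Compare {D1, D2}: busing cost 170 + fixed 17 = 187.
All other subsets cost ≥ 175. Minimum total cost: 168.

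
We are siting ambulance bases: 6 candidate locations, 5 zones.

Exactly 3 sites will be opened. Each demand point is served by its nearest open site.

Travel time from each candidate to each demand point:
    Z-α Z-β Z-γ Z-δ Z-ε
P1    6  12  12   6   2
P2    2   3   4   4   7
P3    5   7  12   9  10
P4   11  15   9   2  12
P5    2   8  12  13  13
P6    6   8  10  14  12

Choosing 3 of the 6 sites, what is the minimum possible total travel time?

Open {P1, P2, P4}.
  Z-α→P2 2, Z-β→P2 3, Z-γ→P2 4, Z-δ→P4 2, Z-ε→P1 2  ⇒ total 13.
Compare {P1, P2, P3}: total 15.
Compare {P1, P2, P5}: total 15.
No size-3 selection does better; minimum is 13.

13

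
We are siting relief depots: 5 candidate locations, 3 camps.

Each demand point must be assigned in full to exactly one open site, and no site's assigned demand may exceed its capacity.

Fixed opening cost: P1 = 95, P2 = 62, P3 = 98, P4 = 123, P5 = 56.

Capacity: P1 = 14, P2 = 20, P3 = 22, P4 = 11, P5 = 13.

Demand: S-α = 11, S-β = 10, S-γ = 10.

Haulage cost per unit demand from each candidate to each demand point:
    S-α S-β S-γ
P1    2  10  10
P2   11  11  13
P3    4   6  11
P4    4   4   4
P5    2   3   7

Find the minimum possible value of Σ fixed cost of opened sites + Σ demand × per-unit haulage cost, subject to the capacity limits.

Open {P3, P5}; cheapest assignment that respects the capacities:
  P3 (cap 22, load 21): S-α, S-β — cost 11×4 + 10×6 = 104
  P5 (cap 13, load 10): S-γ — cost 10×7 = 70
  Shipping 174, fixed 154 → total 328.
  Any other capacity-feasible assignment to {P3, P5} ships for at least 174.
Compare {P3, P4}: its best feasible assignment gives total 365.
Compare {P1, P4, P5}: its best feasible assignment gives total 366.
Every other set of open sites that can feasibly serve all demand totals ≥ 365 even under its best assignment. Minimum: 328.

328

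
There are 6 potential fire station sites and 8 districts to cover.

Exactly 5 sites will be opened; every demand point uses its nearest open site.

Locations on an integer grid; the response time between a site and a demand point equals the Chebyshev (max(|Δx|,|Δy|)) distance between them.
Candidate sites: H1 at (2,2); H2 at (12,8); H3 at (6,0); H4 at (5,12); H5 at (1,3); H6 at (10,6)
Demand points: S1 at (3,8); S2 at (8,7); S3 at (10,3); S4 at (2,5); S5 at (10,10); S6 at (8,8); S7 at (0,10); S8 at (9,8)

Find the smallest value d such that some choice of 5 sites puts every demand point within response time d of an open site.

5

Open {H1, H2, H3, H4, H5}.
  Farthest demand point is S7 at response time 5 (to H4); all others are ≤ 5.
With {H1, H2, H3, H4, H6} the worst case is 5.
With {H1, H2, H4, H5, H6} the worst case is 5.
No size-5 selection achieves below 5.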